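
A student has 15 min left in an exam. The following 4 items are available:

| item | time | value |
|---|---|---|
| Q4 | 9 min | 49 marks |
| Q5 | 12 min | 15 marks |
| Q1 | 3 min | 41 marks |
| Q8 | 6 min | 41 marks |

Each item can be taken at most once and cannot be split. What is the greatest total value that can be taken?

90 marks

Check high-value combinations within 15 min:
- Q4+Q1: time 9+3=12, value 49+41=90
- Q4+Q8: time 9+6=15, value 49+41=90
- Q1+Q8: time 3+6=9, value 41+41=82
- Q5+Q1: time 12+3=15, value 15+41=56
- Q4: time 9, value 49
Best: 90 marks.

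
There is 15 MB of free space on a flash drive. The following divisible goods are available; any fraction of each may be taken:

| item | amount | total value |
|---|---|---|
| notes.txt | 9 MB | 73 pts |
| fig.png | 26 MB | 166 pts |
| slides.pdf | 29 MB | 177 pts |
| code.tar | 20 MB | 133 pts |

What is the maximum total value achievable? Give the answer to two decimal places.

112.90

Take in order of value per unit:
- notes.txt (73/9 per unit): all 9 → value 73, running total 73.00
- code.tar (133/20 per unit): 6 of 20 → value 6×133/20 = 39.9000, running total 112.90
Total 112.90.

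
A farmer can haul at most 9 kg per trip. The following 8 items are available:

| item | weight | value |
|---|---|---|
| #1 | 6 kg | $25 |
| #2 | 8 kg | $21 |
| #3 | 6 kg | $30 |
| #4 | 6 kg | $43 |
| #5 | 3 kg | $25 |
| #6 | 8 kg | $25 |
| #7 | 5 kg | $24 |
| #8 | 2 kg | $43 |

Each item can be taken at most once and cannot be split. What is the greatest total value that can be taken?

$86

Check high-value combinations within 9 kg:
- #4+#8: weight 6+2=8, value 43+43=86
- #3+#8: weight 6+2=8, value 30+43=73
- #5+#8: weight 3+2=5, value 25+43=68
Best: $86.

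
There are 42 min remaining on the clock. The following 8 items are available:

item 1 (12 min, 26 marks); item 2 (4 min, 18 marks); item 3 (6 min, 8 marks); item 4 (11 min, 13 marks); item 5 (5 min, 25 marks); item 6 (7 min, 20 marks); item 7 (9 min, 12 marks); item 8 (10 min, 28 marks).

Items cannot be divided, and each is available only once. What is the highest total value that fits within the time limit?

117 marks

Check high-value combinations within 42 min:
- item 1+item 2+item 5+item 6+item 8: time 12+4+5+7+10=38, value 26+18+25+20+28=117
- item 2+item 3+item 5+item 6+item 7+item 8: time 4+6+5+7+9+10=41, value 18+8+25+20+12+28=111
- item 1+item 2+item 4+item 5+item 8: time 12+4+11+5+10=42, value 26+18+13+25+28=110
Best: 117 marks.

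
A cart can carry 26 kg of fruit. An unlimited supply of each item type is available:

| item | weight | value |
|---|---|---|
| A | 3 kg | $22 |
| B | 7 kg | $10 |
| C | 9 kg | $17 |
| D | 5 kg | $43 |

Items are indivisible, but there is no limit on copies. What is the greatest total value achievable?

Best value-per-unit is D at 43/5; filling with it alone gives 5×43 = 215.
Optimal mix: 2×A + 4×D → weight 26, value 216.

$216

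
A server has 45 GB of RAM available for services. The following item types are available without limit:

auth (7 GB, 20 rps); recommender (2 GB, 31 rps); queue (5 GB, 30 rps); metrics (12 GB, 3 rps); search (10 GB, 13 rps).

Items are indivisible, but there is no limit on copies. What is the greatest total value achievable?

682 rps

Best value-per-unit is recommender at 31/2, and filling with it alone uses memory 22×2=44. No mix of the others beats 22×31 = 682.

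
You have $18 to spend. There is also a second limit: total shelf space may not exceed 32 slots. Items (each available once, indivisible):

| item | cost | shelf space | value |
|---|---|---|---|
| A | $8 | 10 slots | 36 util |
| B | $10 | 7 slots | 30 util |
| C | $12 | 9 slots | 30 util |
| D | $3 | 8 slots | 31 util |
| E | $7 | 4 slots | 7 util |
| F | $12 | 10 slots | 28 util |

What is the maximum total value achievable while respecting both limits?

74 util

Feasible sets respecting both limits:
- A+D+E: cost 18, shelf space 22, value 74
- A+D: cost 11, shelf space 18, value 67
- A+B: cost 18, shelf space 17, value 66
Best: 74 util.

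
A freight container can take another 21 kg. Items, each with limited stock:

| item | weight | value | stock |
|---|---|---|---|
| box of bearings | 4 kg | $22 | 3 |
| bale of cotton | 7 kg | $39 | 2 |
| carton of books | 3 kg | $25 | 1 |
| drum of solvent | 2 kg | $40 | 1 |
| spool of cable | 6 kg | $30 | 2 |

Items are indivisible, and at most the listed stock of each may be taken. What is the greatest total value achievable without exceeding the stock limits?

Best selections within weight 21 and stock limits:
- 2×box of bearings + 1×bale of cotton + 1×carton of books + 1×drum of solvent: weight 20, value 148
- 1×box of bearings + 1×carton of books + 1×drum of solvent + 2×spool of cable: weight 21, value 147
- 3×box of bearings + 1×bale of cotton + 1×drum of solvent: weight 21, value 145
Best: $148.

$148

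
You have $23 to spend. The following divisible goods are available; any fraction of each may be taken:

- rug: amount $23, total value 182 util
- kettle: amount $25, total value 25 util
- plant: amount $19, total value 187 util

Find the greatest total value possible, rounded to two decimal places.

Take in order of value per unit:
- plant (187/19 per unit): all 19 → value 187, running total 187.00
- rug (182/23 per unit): 4 of 23 → value 4×182/23 = 31.6522, running total 218.65
Total 218.65.

218.65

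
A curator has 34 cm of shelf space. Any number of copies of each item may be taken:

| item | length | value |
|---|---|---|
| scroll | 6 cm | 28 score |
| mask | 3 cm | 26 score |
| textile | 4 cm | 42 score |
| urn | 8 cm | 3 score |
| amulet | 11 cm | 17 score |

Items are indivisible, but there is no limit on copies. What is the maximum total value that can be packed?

Best value-per-unit is textile at 42/4; filling with it alone gives 8×42 = 336.
Optimal mix: 2×mask + 7×textile → length 34, value 346.

346 score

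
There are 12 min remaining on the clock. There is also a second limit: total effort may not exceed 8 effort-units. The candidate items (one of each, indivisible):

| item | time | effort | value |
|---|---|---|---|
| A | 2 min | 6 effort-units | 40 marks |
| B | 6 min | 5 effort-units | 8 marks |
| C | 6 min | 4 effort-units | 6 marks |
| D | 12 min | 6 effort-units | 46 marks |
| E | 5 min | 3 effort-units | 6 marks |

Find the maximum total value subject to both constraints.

Feasible sets respecting both limits:
- D: time 12, effort 6, value 46
- A: time 2, effort 6, value 40
- B+E: time 11, effort 8, value 14
Best: 46 marks.

46 marks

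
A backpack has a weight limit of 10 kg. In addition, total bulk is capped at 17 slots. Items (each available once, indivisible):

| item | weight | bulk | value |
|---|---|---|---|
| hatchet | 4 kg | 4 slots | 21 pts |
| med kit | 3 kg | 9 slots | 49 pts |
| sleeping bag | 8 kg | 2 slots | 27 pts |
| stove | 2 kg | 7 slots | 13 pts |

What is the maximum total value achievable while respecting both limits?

70 pts

Feasible sets respecting both limits:
- hatchet+med kit: weight 7, bulk 13, value 70
- med kit+stove: weight 5, bulk 16, value 62
- med kit: weight 3, bulk 9, value 49
- sleeping bag+stove: weight 10, bulk 9, value 40
Best: 70 pts.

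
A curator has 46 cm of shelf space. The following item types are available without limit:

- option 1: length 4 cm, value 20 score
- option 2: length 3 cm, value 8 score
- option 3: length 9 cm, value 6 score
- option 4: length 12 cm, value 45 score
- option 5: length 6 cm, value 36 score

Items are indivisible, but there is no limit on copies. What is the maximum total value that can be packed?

Best value-per-unit is option 5 at 36/6; filling with it alone gives 7×36 = 252.
Optimal mix: 1×option 1 + 7×option 5 → length 46, value 272.

272 score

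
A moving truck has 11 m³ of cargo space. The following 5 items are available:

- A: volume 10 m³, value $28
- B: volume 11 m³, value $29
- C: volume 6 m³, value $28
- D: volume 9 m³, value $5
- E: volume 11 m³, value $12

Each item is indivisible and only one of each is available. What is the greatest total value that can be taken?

This is a 0/1 knapsack; check combinations near the capacity.
- B: volume 11, value 29
- C: volume 6, value 28
- A: volume 10, value 28
- E: volume 11, value 12
Best: $29.

$29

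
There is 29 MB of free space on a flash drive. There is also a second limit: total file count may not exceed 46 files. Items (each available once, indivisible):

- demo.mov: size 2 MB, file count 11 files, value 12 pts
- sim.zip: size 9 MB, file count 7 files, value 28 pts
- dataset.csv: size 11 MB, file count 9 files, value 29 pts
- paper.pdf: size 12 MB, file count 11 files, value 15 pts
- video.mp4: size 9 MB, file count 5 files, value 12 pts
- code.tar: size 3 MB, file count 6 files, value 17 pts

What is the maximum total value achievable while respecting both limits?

Feasible sets respecting both limits:
- demo.mov+sim.zip+dataset.csv+code.tar: size 25, file count 33, value 86
- sim.zip+dataset.csv+code.tar: size 23, file count 22, value 74
- demo.mov+dataset.csv+paper.pdf+code.tar: size 28, file count 37, value 73
Best: 86 pts.

86 pts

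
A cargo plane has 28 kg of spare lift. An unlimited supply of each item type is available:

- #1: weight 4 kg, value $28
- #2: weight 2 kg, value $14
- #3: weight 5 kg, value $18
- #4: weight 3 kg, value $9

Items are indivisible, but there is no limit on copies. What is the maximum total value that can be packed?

$196

Best value-per-unit is #1 at 28/4, and filling with it alone uses weight 7×4=28. No mix of the others beats 7×28 = 196.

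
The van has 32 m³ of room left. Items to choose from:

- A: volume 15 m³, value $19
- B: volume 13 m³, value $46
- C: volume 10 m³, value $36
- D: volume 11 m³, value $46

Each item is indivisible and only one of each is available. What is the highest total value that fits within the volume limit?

$92

This is a 0/1 knapsack; check combinations near the capacity.
- B+D: volume 13+11=24, value 46+46=92
- C+D: volume 10+11=21, value 36+46=82
- B+C: volume 13+10=23, value 46+36=82
- A+D: volume 15+11=26, value 19+46=65
Best: $92.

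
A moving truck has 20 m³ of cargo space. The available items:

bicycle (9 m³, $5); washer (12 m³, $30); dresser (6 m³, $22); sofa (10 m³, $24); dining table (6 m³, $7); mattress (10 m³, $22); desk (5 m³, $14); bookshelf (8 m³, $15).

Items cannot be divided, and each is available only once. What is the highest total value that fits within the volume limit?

$52

Check high-value combinations within 20 m³:
- washer+dresser: volume 12+6=18, value 30+22=52
- dresser+desk+bookshelf: volume 6+5+8=19, value 22+14+15=51
- dresser+sofa: volume 6+10=16, value 22+24=46
- sofa+mattress: volume 10+10=20, value 24+22=46
Best: $52.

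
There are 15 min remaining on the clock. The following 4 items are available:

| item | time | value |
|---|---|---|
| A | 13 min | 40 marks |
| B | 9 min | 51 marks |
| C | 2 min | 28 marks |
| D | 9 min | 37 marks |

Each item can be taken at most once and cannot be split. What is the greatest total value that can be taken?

Check high-value combinations within 15 min:
- B+C: time 9+2=11, value 51+28=79
- A+C: time 13+2=15, value 40+28=68
- C+D: time 2+9=11, value 28+37=65
Best: 79 marks.

79 marks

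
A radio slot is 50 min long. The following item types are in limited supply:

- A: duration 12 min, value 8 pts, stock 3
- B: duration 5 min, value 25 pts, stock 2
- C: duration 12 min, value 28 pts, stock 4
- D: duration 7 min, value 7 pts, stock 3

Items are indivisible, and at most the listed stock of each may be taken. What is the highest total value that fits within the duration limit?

134 pts

Best selections within duration 50 and stock limits:
- 2×B + 3×C: duration 46, value 134
- 2×B + 2×C + 2×D: duration 48, value 120
Best: 134 pts.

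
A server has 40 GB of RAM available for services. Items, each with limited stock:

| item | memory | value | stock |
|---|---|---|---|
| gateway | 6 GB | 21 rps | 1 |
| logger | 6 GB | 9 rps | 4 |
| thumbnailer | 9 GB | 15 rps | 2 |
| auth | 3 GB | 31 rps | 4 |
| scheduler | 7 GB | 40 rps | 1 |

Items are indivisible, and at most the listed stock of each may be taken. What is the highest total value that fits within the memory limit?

Top feasible selections:
- 1×gateway + 1×logger + 1×thumbnailer + 4×auth + 1×scheduler: memory 40, value 209
- 1×gateway + 2×logger + 4×auth + 1×scheduler: memory 37, value 203
- 1×gateway + 1×thumbnailer + 4×auth + 1×scheduler: memory 34, value 200
- 2×logger + 1×thumbnailer + 4×auth + 1×scheduler: memory 40, value 197
Best: 209 rps.

209 rps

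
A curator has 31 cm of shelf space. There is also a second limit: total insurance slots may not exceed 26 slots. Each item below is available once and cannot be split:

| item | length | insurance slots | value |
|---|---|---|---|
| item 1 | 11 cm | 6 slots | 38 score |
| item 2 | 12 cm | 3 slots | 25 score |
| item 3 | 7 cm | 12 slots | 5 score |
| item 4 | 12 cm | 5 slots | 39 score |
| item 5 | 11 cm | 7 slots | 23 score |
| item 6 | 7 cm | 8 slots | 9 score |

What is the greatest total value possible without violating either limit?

86 score

Feasible sets respecting both limits:
- item 1+item 4+item 6: length 30, insurance slots 19, value 86
- item 1+item 3+item 4: length 30, insurance slots 23, value 82
- item 1+item 4: length 23, insurance slots 11, value 77
- item 2+item 4+item 6: length 31, insurance slots 16, value 73
Best: 86 score.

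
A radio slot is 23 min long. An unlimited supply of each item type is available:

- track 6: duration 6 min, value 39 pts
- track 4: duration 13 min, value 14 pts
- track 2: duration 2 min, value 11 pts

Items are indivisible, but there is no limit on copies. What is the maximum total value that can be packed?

139 pts

Best value-per-unit is track 6 at 39/6; filling with it alone gives 3×39 = 117.
Optimal mix: 3×track 6 + 2×track 2 → duration 22, value 139.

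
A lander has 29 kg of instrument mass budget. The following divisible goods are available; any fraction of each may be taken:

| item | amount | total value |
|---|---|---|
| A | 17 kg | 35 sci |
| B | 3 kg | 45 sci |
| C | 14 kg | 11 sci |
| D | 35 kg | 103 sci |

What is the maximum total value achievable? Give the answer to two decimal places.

Take in order of value per unit:
- B (45/3 per unit): all 3 → value 45, running total 45.00
- D (103/35 per unit): 26 of 35 → value 26×103/35 = 76.5143, running total 121.51
Total 121.51.

121.51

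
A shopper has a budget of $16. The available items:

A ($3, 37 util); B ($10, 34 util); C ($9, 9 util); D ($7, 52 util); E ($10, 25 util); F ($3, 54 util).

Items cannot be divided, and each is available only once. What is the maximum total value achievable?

Check high-value combinations within $16:
- A+D+F: cost 3+7+3=13, value 37+52+54=143
- A+B+F: cost 3+10+3=16, value 37+34+54=125
- A+E+F: cost 3+10+3=16, value 37+25+54=116
- D+F: cost 7+3=10, value 52+54=106
- A+C+F: cost 3+9+3=15, value 37+9+54=100
Best: 143 util.

143 util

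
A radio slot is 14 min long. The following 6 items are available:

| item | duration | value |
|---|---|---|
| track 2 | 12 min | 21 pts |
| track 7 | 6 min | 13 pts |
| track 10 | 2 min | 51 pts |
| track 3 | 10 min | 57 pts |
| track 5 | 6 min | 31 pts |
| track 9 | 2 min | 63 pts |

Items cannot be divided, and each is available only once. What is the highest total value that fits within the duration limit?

171 pts

Check high-value combinations within 14 min:
- track 10+track 3+track 9: duration 2+10+2=14, value 51+57+63=171
- track 10+track 5+track 9: duration 2+6+2=10, value 51+31+63=145
- track 7+track 10+track 9: duration 6+2+2=10, value 13+51+63=127
Best: 171 pts.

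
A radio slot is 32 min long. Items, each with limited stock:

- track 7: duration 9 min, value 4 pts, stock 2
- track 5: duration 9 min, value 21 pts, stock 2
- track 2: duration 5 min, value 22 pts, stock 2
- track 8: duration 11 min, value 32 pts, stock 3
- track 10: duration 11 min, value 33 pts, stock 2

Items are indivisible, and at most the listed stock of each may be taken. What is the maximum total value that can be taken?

110 pts

Top feasible selections:
- 2×track 2 + 2×track 10: duration 32, value 110
- 2×track 2 + 1×track 8 + 1×track 10: duration 32, value 109
Best: 110 pts.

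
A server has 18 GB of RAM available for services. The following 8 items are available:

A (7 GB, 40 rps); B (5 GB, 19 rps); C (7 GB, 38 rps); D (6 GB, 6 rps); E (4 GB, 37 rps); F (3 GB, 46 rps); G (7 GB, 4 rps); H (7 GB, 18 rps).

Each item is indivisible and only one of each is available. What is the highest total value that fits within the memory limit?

124 rps

This is a 0/1 knapsack; check combinations near the capacity.
- A+C+F: memory 7+7+3=17, value 40+38+46=124
- A+E+F: memory 7+4+3=14, value 40+37+46=123
- C+E+F: memory 7+4+3=14, value 38+37+46=121
- A+C+E: memory 7+7+4=18, value 40+38+37=115
Best: 124 rps.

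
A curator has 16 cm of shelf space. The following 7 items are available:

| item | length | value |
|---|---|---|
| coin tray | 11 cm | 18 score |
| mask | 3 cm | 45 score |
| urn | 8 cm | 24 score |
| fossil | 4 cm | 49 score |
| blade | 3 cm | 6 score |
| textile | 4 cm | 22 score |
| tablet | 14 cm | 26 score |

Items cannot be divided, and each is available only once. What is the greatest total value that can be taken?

122 score

This is a 0/1 knapsack; check combinations near the capacity.
- mask+fossil+blade+textile: length 3+4+3+4=14, value 45+49+6+22=122
- mask+urn+fossil: length 3+8+4=15, value 45+24+49=118
- mask+fossil+textile: length 3+4+4=11, value 45+49+22=116
Best: 122 score.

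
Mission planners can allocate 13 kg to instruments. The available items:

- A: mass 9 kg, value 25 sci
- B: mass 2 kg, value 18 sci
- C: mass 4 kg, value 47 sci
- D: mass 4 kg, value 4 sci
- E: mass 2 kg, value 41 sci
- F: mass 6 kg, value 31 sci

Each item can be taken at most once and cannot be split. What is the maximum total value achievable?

Check high-value combinations within 13 kg:
- C+E+F: mass 4+2+6=12, value 47+41+31=119
- B+C+D+E: mass 2+4+4+2=12, value 18+47+4+41=110
- B+C+E: mass 2+4+2=8, value 18+47+41=106
- B+C+F: mass 2+4+6=12, value 18+47+31=96
Best: 119 sci.

119 sci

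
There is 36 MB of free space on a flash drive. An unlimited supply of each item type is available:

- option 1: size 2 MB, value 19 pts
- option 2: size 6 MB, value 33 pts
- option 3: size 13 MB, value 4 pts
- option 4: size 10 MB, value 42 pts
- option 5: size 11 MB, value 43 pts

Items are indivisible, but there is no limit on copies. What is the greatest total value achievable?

342 pts

Best value-per-unit is option 1 at 19/2, and filling with it alone uses size 18×2=36. No mix of the others beats 18×19 = 342.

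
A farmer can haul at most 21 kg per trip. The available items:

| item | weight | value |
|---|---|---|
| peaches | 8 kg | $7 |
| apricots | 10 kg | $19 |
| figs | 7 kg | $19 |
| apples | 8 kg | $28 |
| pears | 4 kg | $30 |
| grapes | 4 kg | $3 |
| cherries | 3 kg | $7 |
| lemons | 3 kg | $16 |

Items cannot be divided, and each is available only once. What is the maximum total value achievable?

$81

This is a 0/1 knapsack; check combinations near the capacity.
- apples+pears+cherries+lemons: weight 8+4+3+3=18, value 28+30+7+16=81
- figs+apples+pears: weight 7+8+4=19, value 19+28+30=77
- apples+pears+grapes+lemons: weight 8+4+4+3=19, value 28+30+3+16=77
- figs+pears+grapes+cherries+lemons: weight 7+4+4+3+3=21, value 19+30+3+7+16=75
- apples+pears+lemons: weight 8+4+3=15, value 28+30+16=74
Best: $81.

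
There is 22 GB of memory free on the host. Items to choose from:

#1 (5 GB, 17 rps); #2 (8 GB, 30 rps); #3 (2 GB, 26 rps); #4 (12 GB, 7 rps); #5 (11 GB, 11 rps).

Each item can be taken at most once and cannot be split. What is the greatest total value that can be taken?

73 rps

Check high-value combinations within 22 GB:
- #1+#2+#3: memory 5+8+2=15, value 17+30+26=73
- #2+#3+#5: memory 8+2+11=21, value 30+26+11=67
- #2+#3+#4: memory 8+2+12=22, value 30+26+7=63
- #2+#3: memory 8+2=10, value 30+26=56
Best: 73 rps.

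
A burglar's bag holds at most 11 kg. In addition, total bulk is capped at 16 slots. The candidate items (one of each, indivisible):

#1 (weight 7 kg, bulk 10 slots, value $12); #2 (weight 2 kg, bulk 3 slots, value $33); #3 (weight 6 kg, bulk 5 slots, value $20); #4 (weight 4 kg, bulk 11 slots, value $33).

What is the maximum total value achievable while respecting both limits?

$66

Feasible sets respecting both limits:
- #2+#4: weight 6, bulk 14, value 66
- #2+#3: weight 8, bulk 8, value 53
- #3+#4: weight 10, bulk 16, value 53
- #1+#2: weight 9, bulk 13, value 45
Best: $66.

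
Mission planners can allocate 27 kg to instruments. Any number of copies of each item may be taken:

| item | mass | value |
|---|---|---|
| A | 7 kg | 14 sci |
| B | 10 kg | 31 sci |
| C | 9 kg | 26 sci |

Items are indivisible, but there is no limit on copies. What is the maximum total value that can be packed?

78 sci

Best value-per-unit is B at 31/10; filling with it alone gives 2×31 = 62.
Optimal mix: 3×C → mass 27, value 78.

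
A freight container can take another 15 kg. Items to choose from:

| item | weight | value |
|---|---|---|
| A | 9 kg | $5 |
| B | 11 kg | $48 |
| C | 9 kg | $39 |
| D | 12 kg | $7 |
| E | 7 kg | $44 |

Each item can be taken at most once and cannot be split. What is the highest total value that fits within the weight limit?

$48

This is a 0/1 knapsack; check combinations near the capacity.
- B: weight 11, value 48
- E: weight 7, value 44
- C: weight 9, value 39
- D: weight 12, value 7
Best: $48.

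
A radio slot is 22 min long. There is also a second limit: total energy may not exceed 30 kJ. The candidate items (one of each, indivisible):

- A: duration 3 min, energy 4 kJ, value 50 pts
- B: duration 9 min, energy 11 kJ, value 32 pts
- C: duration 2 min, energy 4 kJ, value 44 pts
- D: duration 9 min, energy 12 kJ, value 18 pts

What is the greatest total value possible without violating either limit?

Feasible sets respecting both limits:
- A+B+C: duration 14, energy 19, value 126
- A+C+D: duration 14, energy 20, value 112
- A+B+D: duration 21, energy 27, value 100
- A+C: duration 5, energy 8, value 94
Best: 126 pts.

126 pts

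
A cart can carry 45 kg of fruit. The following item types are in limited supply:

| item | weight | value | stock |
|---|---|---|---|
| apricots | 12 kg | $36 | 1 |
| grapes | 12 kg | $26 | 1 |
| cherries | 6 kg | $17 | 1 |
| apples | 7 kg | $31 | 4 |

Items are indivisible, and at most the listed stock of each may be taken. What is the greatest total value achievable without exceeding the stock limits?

Top feasible selections:
- 1×apricots + 4×apples: weight 40, value 160
- 1×apricots + 1×grapes + 3×apples: weight 45, value 155
- 1×grapes + 4×apples: weight 40, value 150
- 1×apricots + 1×cherries + 3×apples: weight 39, value 146
Best: $160.

$160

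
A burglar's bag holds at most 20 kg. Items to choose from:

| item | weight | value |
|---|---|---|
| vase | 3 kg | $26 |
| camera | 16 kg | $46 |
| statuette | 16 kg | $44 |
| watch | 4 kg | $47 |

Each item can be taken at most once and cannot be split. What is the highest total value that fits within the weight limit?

$93

Check high-value combinations within 20 kg:
- camera+watch: weight 16+4=20, value 46+47=93
- statuette+watch: weight 16+4=20, value 44+47=91
- vase+watch: weight 3+4=7, value 26+47=73
- vase+camera: weight 3+16=19, value 26+46=72
Best: $93.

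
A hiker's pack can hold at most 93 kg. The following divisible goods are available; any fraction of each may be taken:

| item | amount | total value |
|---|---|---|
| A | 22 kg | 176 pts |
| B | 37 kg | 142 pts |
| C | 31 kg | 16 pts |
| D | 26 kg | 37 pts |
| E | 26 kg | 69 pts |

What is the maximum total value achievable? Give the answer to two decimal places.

Take in order of value per unit:
- A (176/22 per unit): all 22 → value 176, running total 176.00
- B (142/37 per unit): all 37 → value 142, running total 318.00
- E (69/26 per unit): all 26 → value 69, running total 387.00
- D (37/26 per unit): 8 of 26 → value 8×37/26 = 11.3846, running total 398.38
Total 398.38.

398.38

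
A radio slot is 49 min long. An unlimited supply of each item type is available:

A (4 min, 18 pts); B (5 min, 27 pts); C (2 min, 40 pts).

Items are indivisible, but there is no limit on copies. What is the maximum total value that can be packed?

960 pts

Best value-per-unit is C at 40/2, and filling with it alone uses duration 24×2=48. No mix of the others beats 24×40 = 960.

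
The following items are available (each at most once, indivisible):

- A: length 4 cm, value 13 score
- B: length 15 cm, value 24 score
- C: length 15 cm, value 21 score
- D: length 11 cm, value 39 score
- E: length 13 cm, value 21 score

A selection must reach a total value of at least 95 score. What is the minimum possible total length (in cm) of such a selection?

43

Subsets with value ≥ 95, sorted by total length:
- A+B+D+E: length 43, value 97
- A+B+C+D: length 45, value 97
- B+C+D+E: length 54, value 105
- A+B+C+D+E: length 58, value 118
Minimum length: 43 cm.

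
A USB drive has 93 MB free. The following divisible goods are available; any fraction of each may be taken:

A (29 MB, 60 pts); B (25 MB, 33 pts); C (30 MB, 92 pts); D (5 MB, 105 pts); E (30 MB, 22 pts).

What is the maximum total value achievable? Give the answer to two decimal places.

Take in order of value per unit:
- D (105/5 per unit): all 5 → value 105, running total 105.00
- C (92/30 per unit): all 30 → value 92, running total 197.00
- A (60/29 per unit): all 29 → value 60, running total 257.00
- B (33/25 per unit): all 25 → value 33, running total 290.00
- E (22/30 per unit): 4 of 30 → value 4×22/30 = 2.9333, running total 292.93
Total 292.93.

292.93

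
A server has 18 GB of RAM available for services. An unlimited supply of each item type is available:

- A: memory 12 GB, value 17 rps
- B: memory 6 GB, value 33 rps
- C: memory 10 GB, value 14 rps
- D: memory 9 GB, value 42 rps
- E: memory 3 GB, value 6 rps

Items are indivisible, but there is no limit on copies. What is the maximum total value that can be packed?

99 rps

Best value-per-unit is B at 33/6, and filling with it alone uses memory 3×6=18. No mix of the others beats 3×33 = 99.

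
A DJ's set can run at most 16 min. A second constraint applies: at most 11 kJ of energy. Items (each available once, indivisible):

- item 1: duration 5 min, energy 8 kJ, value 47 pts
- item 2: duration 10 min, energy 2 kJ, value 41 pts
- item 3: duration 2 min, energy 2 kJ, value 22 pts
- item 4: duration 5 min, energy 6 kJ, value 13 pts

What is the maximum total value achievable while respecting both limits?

88 pts

Feasible sets respecting both limits:
- item 1+item 2: duration 15, energy 10, value 88
- item 1+item 3: duration 7, energy 10, value 69
- item 2+item 3: duration 12, energy 4, value 63
- item 2+item 4: duration 15, energy 8, value 54
Best: 88 pts.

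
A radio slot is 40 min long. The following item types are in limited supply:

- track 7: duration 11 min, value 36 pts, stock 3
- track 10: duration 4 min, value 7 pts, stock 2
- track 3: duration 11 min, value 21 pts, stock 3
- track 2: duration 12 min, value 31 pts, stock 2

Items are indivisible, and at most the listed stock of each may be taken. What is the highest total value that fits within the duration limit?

Top feasible selections:
- 3×track 7 + 1×track 10: duration 37, value 115
- 2×track 7 + 1×track 10 + 1×track 2: duration 38, value 110
Best: 115 pts.

115 pts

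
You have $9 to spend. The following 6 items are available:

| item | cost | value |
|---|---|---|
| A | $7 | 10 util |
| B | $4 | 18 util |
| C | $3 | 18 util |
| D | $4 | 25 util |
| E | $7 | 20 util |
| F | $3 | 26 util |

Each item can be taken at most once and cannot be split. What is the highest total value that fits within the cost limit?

51 util

Check high-value combinations within $9:
- D+F: cost 4+3=7, value 25+26=51
- C+F: cost 3+3=6, value 18+26=44
- B+F: cost 4+3=7, value 18+26=44
- C+D: cost 3+4=7, value 18+25=43
- B+D: cost 4+4=8, value 18+25=43
Best: 51 util.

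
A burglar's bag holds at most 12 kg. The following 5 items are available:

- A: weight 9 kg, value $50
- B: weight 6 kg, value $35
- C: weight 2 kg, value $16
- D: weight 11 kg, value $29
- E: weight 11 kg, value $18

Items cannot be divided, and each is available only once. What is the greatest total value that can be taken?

$66

Check high-value combinations within 12 kg:
- A+C: weight 9+2=11, value 50+16=66
- B+C: weight 6+2=8, value 35+16=51
- A: weight 9, value 50
Best: $66.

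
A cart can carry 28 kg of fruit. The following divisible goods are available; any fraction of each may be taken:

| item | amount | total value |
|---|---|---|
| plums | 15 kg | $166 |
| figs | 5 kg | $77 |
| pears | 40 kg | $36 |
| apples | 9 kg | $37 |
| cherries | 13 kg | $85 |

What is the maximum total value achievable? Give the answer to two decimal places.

Take in order of value per unit:
- figs (77/5 per unit): all 5 → value 77, running total 77.00
- plums (166/15 per unit): all 15 → value 166, running total 243.00
- cherries (85/13 per unit): 8 of 13 → value 8×85/13 = 52.3077, running total 295.31
Total 295.31.

295.31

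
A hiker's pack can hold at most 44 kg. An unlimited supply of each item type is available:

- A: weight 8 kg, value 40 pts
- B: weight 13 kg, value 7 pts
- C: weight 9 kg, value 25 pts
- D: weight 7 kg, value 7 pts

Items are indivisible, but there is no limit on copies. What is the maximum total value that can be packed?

Best value-per-unit is A at 40/8, and filling with it alone uses weight 5×8=40. No mix of the others beats 5×40 = 200.

200 pts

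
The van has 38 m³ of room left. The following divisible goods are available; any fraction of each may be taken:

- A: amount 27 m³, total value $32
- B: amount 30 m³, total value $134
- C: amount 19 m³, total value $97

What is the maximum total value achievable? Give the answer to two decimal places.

Take in order of value per unit:
- C (97/19 per unit): all 19 → value 97, running total 97.00
- B (134/30 per unit): 19 of 30 → value 19×134/30 = 84.8667, running total 181.87
Total 181.87.

181.87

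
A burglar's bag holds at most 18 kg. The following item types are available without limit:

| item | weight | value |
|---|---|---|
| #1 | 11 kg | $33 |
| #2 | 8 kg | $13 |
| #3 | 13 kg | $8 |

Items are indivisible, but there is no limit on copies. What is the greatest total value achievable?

Best value-per-unit is #1 at 33/11, and filling with it alone uses weight 1×11=11. No mix of the others beats 1×33 = 33.

$33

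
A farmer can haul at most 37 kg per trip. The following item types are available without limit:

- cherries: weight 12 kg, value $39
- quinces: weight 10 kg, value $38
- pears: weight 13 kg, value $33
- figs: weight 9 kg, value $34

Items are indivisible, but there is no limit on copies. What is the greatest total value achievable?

$140

Best value-per-unit is quinces at 38/10; filling with it alone gives 3×38 = 114.
Optimal mix: 1×quinces + 3×figs → weight 37, value 140.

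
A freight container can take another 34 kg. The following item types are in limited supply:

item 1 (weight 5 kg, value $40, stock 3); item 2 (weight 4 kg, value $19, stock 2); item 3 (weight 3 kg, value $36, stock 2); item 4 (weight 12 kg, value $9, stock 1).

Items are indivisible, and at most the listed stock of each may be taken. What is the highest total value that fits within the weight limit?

$230

Best selections within weight 34 and stock limits:
- 3×item 1 + 2×item 2 + 2×item 3: weight 29, value 230
- 3×item 1 + 1×item 2 + 2×item 3: weight 25, value 211
- 3×item 1 + 2×item 3 + 1×item 4: weight 33, value 201
Best: $230.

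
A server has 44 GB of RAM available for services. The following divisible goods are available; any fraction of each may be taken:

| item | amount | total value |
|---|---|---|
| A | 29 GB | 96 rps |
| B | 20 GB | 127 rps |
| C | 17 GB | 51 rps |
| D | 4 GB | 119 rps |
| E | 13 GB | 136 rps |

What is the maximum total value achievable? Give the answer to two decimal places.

405.17

Take in order of value per unit:
- D (119/4 per unit): all 4 → value 119, running total 119.00
- E (136/13 per unit): all 13 → value 136, running total 255.00
- B (127/20 per unit): all 20 → value 127, running total 382.00
- A (96/29 per unit): 7 of 29 → value 7×96/29 = 23.1724, running total 405.17
Total 405.17.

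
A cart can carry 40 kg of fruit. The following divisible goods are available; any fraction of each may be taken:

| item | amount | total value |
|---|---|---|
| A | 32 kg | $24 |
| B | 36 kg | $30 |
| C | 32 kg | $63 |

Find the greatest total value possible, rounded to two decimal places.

Take in order of value per unit:
- C (63/32 per unit): all 32 → value 63, running total 63.00
- B (30/36 per unit): 8 of 36 → value 8×30/36 = 6.6667, running total 69.67
Total 69.67.

69.67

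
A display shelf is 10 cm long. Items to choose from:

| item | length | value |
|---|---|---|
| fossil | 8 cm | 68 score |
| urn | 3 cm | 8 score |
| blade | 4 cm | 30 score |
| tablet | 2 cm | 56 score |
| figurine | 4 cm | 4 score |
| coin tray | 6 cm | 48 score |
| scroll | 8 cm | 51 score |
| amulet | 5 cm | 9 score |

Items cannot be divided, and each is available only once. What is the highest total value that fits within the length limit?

124 score

Check high-value combinations within 10 cm:
- fossil+tablet: length 8+2=10, value 68+56=124
- tablet+scroll: length 2+8=10, value 56+51=107
- tablet+coin tray: length 2+6=8, value 56+48=104
- urn+blade+tablet: length 3+4+2=9, value 8+30+56=94
Best: 124 score.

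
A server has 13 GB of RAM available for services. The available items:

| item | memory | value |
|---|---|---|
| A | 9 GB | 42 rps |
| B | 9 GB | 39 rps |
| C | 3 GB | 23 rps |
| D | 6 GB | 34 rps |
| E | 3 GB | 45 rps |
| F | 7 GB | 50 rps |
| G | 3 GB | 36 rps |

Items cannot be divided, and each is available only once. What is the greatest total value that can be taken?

131 rps

Check high-value combinations within 13 GB:
- E+F+G: memory 3+7+3=13, value 45+50+36=131
- C+E+F: memory 3+3+7=13, value 23+45+50=118
- D+E+G: memory 6+3+3=12, value 34+45+36=115
Best: 131 rps.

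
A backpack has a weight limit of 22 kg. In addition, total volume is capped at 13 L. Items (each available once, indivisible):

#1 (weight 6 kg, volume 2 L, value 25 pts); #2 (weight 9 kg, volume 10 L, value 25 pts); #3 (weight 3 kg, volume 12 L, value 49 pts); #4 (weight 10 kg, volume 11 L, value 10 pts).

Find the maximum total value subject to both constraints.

Feasible sets respecting both limits:
- #1+#2: weight 15, volume 12, value 50
- #3: weight 3, volume 12, value 49
- #1+#4: weight 16, volume 13, value 35
- #1: weight 6, volume 2, value 25
Best: 50 pts.

50 pts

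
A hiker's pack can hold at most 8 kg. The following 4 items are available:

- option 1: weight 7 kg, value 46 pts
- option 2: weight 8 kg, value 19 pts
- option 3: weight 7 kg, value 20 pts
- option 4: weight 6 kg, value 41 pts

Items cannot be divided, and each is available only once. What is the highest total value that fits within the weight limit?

Check high-value combinations within 8 kg:
- option 1: weight 7, value 46
- option 4: weight 6, value 41
- option 3: weight 7, value 20
- option 2: weight 8, value 19
Best: 46 pts.

46 pts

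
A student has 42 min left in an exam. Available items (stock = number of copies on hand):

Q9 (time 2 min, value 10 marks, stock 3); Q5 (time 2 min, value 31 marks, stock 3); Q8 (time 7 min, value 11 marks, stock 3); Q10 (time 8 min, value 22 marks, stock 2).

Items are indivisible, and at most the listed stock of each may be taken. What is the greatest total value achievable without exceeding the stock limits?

189 marks

Top feasible selections:
- 3×Q9 + 3×Q5 + 2×Q8 + 2×Q10: time 42, value 189
- 2×Q9 + 3×Q5 + 2×Q8 + 2×Q10: time 40, value 179
Best: 189 marks.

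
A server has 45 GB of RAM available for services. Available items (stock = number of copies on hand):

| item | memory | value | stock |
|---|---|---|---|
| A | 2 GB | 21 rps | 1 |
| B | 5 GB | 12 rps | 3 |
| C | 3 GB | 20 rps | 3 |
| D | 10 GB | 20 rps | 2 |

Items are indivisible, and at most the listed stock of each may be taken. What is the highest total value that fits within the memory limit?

145 rps

Top feasible selections:
- 1×A + 2×B + 3×C + 2×D: memory 41, value 145
- 1×A + 3×B + 3×C + 1×D: memory 36, value 137
- 1×A + 3×B + 2×C + 2×D: memory 43, value 137
- 3×B + 3×C + 2×D: memory 44, value 136
Best: 145 rps.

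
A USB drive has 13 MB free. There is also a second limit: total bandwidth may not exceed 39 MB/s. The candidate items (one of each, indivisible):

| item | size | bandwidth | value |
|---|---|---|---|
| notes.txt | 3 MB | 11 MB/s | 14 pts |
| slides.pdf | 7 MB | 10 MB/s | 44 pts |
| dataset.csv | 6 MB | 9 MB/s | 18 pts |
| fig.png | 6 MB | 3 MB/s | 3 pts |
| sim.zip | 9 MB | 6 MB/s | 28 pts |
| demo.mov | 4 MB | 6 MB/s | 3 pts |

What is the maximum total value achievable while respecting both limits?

Feasible sets respecting both limits:
- slides.pdf+dataset.csv: size 13, bandwidth 19, value 62
- notes.txt+slides.pdf: size 10, bandwidth 21, value 58
- slides.pdf+fig.png: size 13, bandwidth 13, value 47
- slides.pdf+demo.mov: size 11, bandwidth 16, value 47
Best: 62 pts.

62 pts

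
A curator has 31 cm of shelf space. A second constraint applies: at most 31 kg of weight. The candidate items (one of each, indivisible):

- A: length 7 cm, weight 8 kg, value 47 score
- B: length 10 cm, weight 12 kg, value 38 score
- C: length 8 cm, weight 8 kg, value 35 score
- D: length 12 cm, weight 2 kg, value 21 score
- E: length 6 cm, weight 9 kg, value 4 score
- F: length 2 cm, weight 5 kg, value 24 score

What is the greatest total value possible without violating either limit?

Feasible sets respecting both limits:
- A+B+D+F: length 31, weight 27, value 130
- A+C+D+F: length 29, weight 23, value 127
- A+B+C: length 25, weight 28, value 120
- A+C+E+F: length 23, weight 30, value 110
Best: 130 score.

130 score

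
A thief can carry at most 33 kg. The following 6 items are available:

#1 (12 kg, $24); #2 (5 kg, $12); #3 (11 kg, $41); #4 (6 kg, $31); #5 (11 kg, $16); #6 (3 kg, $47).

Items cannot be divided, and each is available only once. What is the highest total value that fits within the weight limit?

This is a 0/1 knapsack; check combinations near the capacity.
- #1+#3+#4+#6: weight 12+11+6+3=32, value 24+41+31+47=143
- #3+#4+#5+#6: weight 11+6+11+3=31, value 41+31+16+47=135
- #2+#3+#4+#6: weight 5+11+6+3=25, value 12+41+31+47=131
- #1+#2+#3+#6: weight 12+5+11+3=31, value 24+12+41+47=124
Best: $143.

$143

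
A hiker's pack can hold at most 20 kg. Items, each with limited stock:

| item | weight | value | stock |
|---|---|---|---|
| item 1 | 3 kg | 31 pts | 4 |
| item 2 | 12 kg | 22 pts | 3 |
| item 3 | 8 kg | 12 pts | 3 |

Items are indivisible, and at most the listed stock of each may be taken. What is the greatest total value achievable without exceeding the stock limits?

Best selections within weight 20 and stock limits:
- 4×item 1 + 1×item 3: weight 20, value 136
- 4×item 1: weight 12, value 124
Best: 136 pts.

136 pts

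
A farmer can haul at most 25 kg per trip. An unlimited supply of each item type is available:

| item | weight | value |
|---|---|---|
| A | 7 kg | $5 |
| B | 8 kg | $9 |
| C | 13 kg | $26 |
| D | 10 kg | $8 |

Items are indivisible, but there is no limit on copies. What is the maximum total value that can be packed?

Best value-per-unit is C at 26/13; filling with it alone gives 1×26 = 26.
Optimal mix: 1×B + 1×C → weight 21, value 35.

$35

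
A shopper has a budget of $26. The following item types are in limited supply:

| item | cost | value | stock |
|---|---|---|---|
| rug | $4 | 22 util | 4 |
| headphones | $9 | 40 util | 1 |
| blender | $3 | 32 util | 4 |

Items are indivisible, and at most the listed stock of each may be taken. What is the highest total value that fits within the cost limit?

194 util

Best selections within cost 26 and stock limits:
- 3×rug + 4×blender: cost 24, value 194
- 1×rug + 1×headphones + 4×blender: cost 25, value 190
- 4×rug + 3×blender: cost 25, value 184
Best: 194 util.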